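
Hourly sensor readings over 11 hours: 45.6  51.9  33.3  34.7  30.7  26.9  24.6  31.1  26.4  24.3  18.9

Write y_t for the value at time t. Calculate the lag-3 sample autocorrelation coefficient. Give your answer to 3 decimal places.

0.084

Mean ȳ = (45.6 + 51.9 + 33.3 + 34.7 + 30.7 + 26.9 + 24.6 + 31.1 + 26.4 + 24.3 + 18.9)/11 = 31.6727
Numerator Σ_{t=1}^{8}(y_t−ȳ)(y_{t+3}−ȳ) = 78.4914
Denominator Σ(y_t−ȳ)² = 934.3018
r_3 = 78.4914 / 934.3018 = 0.084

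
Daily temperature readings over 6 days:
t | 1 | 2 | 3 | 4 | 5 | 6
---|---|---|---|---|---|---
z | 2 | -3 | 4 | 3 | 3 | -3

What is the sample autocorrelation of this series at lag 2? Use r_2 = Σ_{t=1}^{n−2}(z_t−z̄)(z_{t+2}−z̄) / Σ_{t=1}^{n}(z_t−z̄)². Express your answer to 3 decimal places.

-0.140

Mean z̄ = (2 − 3 + 4 + 3 + 3 − 3)/6 = 1.0000
Deviations from mean: 1.0000, -4.0000, 3.0000, 2.0000, 2.0000, -4.0000
Numerator Σ_{t=1}^{4}(z_t−z̄)(z_{t+2}−z̄) = -7.0000
Denominator Σ(z_t−z̄)² = 50.0000
r_2 = -7.0000 / 50.0000 = -0.140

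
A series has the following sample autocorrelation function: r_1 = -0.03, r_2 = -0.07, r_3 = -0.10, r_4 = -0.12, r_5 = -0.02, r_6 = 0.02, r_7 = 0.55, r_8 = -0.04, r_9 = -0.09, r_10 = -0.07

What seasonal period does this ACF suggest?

7

The largest autocorrelation is r_7 = 0.55; the remaining lags stay at or below 0.02.
The dominant spike at lag 7 indicates a seasonal period of 7.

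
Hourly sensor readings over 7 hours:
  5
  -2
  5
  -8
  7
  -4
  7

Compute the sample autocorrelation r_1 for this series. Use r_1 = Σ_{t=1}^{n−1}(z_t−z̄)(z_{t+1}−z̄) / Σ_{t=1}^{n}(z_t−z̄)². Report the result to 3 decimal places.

Mean z̄ = (5 − 2 + 5 − 8 + 7 − 4 + 7)/7 = 1.4286
Σ(z_t−z̄)(z_{t+1}−z̄) = (-12.2449) + (-12.2449) + (-33.6735) + (-52.5306) + (-30.2449) + (-30.2449) = -171.1837
Denominator Σ(z_t−z̄)² = 217.7143
r_1 = -171.1837 / 217.7143 = -0.786

-0.786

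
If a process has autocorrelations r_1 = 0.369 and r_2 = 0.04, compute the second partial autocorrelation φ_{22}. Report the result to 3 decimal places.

-0.111

φ_{22} = (r_2 − r_1²) / (1 − r_1²)
r_1² = (0.369)² = 0.136161
Numerator = 0.04 − 0.1362 = -0.0962; denominator = 1 − 0.1362 = 0.8638
φ_{22} = -0.0962 / 0.8638 = -0.111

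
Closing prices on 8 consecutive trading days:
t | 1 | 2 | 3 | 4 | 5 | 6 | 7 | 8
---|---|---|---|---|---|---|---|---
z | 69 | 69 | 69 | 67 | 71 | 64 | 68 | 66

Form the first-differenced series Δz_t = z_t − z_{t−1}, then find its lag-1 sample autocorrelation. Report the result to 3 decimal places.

-0.828

First differences Δz: 0, 0, -2, 4, -7, 4, -2
Mean of differences = -0.4286
Numerator Σ(Δz_t−Δz̄)(Δz_{t+1}−Δz̄) = -72.6122
Denominator Σ(Δz_t−Δz̄)² = 87.7143
r_1(Δz) = -72.6122 / 87.7143 = -0.828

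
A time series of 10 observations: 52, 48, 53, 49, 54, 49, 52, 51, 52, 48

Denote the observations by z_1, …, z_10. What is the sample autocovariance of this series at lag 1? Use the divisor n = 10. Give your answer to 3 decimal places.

-3.004

Mean z̄ = (52 + 48 + 53 + 49 + 54 + 49 + 52 + 51 + 52 + 48)/10 = 50.8000
Σ_{t=1}^{9}(z_t−z̄)(z_{t+1}−z̄) = -30.0400
γ_1 = -30.0400 / 10 = -3.004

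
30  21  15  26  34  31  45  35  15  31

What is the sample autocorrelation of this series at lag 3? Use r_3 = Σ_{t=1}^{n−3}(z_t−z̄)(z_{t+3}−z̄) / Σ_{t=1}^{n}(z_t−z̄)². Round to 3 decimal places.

-0.092

Mean z̄ = (30 + 21 + 15 + 26 + 34 + 31 + 45 + 35 + 15 + 31)/10 = 28.3000
Numerator Σ_{t=1}^{7}(z_t−z̄)(z_{t+3}−z̄) = -72.4700
Denominator Σ(z_t−z̄)² = 786.1000
r_3 = -72.4700 / 786.1000 = -0.092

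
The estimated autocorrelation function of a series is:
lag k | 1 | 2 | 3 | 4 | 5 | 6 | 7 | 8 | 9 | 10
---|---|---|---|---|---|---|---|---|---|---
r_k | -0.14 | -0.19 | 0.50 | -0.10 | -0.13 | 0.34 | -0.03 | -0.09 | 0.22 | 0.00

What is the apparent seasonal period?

The largest autocorrelation is r_3 = 0.50, with weaker echoes at lags 6 (0.34) and 9 (0.22); the remaining lags stay at or below 0.00.
The dominant spike at lag 3 indicates a seasonal period of 3.

3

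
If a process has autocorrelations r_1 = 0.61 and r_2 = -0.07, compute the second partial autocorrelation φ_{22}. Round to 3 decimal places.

-0.704

φ_{22} = (r_2 − r_1²) / (1 − r_1²)
r_1² = (0.61)² = 0.3721
Numerator = -0.07 − 0.3721 = -0.4421; denominator = 1 − 0.3721 = 0.6279
φ_{22} = -0.4421 / 0.6279 = -0.704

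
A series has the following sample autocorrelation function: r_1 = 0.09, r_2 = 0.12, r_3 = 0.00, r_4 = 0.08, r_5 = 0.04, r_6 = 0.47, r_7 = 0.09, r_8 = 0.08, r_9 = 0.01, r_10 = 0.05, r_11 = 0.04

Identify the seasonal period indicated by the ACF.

6

The largest autocorrelation is r_6 = 0.47; the remaining lags stay at or below 0.12.
The dominant spike at lag 6 indicates a seasonal period of 6.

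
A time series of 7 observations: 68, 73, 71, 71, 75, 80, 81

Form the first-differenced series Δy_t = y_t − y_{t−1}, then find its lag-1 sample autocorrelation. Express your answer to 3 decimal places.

First differences Δy: 5, -2, 0, 4, 5, 1
Mean of differences = 2.1667
Numerator Σ(Δy_t−Δȳ)(Δy_{t+1}−Δȳ) = -4.8611
Denominator Σ(Δy_t−Δȳ)² = 42.8333
r_1(Δy) = -4.8611 / 42.8333 = -0.113

-0.113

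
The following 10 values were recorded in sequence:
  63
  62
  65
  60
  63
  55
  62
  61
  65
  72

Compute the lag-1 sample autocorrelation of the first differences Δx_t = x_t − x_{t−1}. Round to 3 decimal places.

First differences Δx: -1, 3, -5, 3, -8, 7, -1, 4, 7
Mean of differences = 1.0000
Numerator Σ(Δx_t−Δx̄)(Δx_{t+1}−Δx̄) = -100.0000
Denominator Σ(Δx_t−Δx̄)² = 214.0000
r_1(Δx) = -100.0000 / 214.0000 = -0.467

-0.467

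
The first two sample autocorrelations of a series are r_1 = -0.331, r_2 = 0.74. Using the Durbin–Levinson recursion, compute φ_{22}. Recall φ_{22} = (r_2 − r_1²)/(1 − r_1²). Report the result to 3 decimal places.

0.708

φ_{22} = (r_2 − r_1²) / (1 − r_1²)
r_1² = (-0.331)² = 0.109561
Numerator = 0.74 − 0.1096 = 0.6304; denominator = 1 − 0.1096 = 0.8904
φ_{22} = 0.6304 / 0.8904 = 0.708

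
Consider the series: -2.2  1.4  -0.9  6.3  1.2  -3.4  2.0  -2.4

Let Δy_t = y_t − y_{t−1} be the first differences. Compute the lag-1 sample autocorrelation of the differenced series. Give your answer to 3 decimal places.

-0.523

First differences Δy: 3.6, -2.3, 7.2, -5.1, -4.6, 5.4, -4.4
Mean of differences = -0.0286
Numerator Σ(Δy_t−Δȳ)(Δy_{t+1}−Δȳ) = -86.6837
Denominator Σ(Δy_t−Δȳ)² = 165.7743
r_1(Δy) = -86.6837 / 165.7743 = -0.523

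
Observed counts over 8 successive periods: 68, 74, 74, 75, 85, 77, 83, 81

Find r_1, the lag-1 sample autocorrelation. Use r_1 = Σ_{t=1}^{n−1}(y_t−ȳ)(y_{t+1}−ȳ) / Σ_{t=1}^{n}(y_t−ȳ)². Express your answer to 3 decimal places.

0.225

Mean ȳ = (68 + 74 + 74 + 75 + 85 + 77 + 83 + 81)/8 = 77.1250
Deviations from mean: -9.1250, -3.1250, -3.1250, -2.1250, 7.8750, -0.1250, 5.8750, 3.8750
Σ(y_t−ȳ)(y_{t+1}−ȳ) = (28.5156) + (9.7656) + (6.6406) + (-16.7344) + (-0.9844) + (-0.7344) + (22.7656) = 49.2344
Denominator Σ(y_t−ȳ)² = 218.8750
r_1 = 49.2344 / 218.8750 = 0.225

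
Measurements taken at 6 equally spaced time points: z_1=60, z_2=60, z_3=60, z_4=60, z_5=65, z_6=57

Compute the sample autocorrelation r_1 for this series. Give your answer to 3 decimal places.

-0.503

Mean z̄ = (60 + 60 + 60 + 60 + 65 + 57)/6 = 60.3333
Σ(z_t−z̄)(z_{t+1}−z̄) = (0.1111) + (0.1111) + (0.1111) + (-1.5556) + (-15.5556) = -16.7778
Denominator Σ(z_t−z̄)² = 33.3333
r_1 = -16.7778 / 33.3333 = -0.503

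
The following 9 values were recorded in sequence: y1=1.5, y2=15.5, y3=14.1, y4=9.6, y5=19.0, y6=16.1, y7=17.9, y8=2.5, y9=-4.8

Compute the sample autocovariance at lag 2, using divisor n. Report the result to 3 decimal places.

Mean ȳ = (1.5 + 15.5 + 14.1 + 9.6 + 19.0 + 16.1 + 17.9 + 2.5 − 4.8)/9 = 10.1556
Σ_{t=1}^{7}(y_t−ȳ)(y_{t+2}−ȳ) = -98.3617
γ_2 = -98.3617 / 9 = -10.929

-10.929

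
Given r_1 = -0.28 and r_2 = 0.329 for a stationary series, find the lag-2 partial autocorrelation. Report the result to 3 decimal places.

0.272

φ_{22} = (r_2 − r_1²) / (1 − r_1²)
r_1² = (-0.28)² = 0.0784
Numerator = 0.329 − 0.0784 = 0.2506; denominator = 1 − 0.0784 = 0.9216
φ_{22} = 0.2506 / 0.9216 = 0.272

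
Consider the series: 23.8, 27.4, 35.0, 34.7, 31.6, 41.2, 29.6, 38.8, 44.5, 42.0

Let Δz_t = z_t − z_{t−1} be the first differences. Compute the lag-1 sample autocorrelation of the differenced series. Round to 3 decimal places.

First differences Δz: 3.6, 7.6, -0.3, -3.1, 9.6, -11.6, 9.2, 5.7, -2.5
Mean of differences = 2.0222
Numerator Σ(Δz_t−Δz̄)(Δz_{t+1}−Δz̄) = -222.3094
Denominator Σ(Δz_t−Δz̄)² = 393.7156
r_1(Δz) = -222.3094 / 393.7156 = -0.565

-0.565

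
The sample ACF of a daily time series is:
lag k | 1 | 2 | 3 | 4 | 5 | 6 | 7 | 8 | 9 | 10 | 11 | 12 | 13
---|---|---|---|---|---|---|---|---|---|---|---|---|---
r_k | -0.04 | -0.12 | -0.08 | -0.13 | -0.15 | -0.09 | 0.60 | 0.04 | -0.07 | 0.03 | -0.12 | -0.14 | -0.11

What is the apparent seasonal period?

The largest autocorrelation is r_7 = 0.60; the remaining lags stay at or below 0.04.
The dominant spike at lag 7 indicates a seasonal period of 7.

7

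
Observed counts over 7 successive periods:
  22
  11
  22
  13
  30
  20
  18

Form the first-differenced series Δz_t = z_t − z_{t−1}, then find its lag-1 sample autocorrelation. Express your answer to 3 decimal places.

First differences Δz: -11, 11, -9, 17, -10, -2
Mean of differences = -0.6667
Numerator Σ(Δz_t−Δz̄)(Δz_{t+1}−Δz̄) = -517.4444
Denominator Σ(Δz_t−Δz̄)² = 713.3333
r_1(Δz) = -517.4444 / 713.3333 = -0.725

-0.725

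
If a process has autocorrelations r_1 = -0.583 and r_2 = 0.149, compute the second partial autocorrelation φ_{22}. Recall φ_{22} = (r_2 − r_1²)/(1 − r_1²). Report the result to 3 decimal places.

-0.289

φ_{22} = (r_2 − r_1²) / (1 − r_1²)
r_1² = (-0.583)² = 0.339889
Numerator = 0.149 − 0.3399 = -0.1909; denominator = 1 − 0.3399 = 0.6601
φ_{22} = -0.1909 / 0.6601 = -0.289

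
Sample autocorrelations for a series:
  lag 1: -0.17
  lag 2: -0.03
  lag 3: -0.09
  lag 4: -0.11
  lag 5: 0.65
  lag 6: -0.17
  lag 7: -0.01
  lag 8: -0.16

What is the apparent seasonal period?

The largest autocorrelation is r_5 = 0.65; the remaining lags stay at or below -0.01.
The dominant spike at lag 5 indicates a seasonal period of 5.

5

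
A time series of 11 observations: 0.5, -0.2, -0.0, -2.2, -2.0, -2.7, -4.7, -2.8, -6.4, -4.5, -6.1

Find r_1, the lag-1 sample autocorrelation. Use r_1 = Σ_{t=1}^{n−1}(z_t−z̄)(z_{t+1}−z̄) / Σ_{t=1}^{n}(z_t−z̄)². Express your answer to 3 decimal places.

Mean z̄ = (0.5 − 0.2 − 0.0 − 2.2 − 2.0 − 2.7 − 4.7 − 2.8 − 6.4 − 4.5 − 6.1)/11 = -2.8273
Numerator Σ_{t=1}^{10}(z_t−z̄)(z_{t+1}−z̄) = 29.6311
Denominator Σ(z_t−z̄)² = 56.8418
r_1 = 29.6311 / 56.8418 = 0.521

0.521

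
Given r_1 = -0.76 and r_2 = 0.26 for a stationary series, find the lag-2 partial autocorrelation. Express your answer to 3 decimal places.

φ_{22} = (r_2 − r_1²) / (1 − r_1²)
r_1² = (-0.76)² = 0.5776
Numerator = 0.26 − 0.5776 = -0.3176; denominator = 1 − 0.5776 = 0.4224
φ_{22} = -0.3176 / 0.4224 = -0.752

-0.752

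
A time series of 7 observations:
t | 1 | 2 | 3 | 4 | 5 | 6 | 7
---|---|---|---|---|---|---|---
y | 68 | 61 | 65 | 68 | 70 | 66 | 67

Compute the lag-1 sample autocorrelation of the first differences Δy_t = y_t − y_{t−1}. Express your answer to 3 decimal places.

First differences Δy: -7, 4, 3, 2, -4, 1
Mean of differences = -0.1667
Numerator Σ(Δy_t−Δȳ)(Δy_{t+1}−Δȳ) = -21.1944
Denominator Σ(Δy_t−Δȳ)² = 94.8333
r_1(Δy) = -21.1944 / 94.8333 = -0.223

-0.223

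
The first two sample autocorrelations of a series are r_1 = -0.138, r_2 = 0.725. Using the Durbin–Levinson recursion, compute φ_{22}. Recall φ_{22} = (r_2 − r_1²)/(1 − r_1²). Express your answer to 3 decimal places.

0.720

φ_{22} = (r_2 − r_1²) / (1 − r_1²)
r_1² = (-0.138)² = 0.019044
Numerator = 0.725 − 0.0190 = 0.7060; denominator = 1 − 0.0190 = 0.9810
φ_{22} = 0.7060 / 0.9810 = 0.720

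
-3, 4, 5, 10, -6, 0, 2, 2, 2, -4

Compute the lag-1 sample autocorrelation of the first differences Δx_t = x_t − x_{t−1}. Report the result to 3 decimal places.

-0.374

First differences Δx: 7, 1, 5, -16, 6, 2, 0, 0, -6
Mean of differences = -0.1111
Numerator Σ(Δx_t−Δx̄)(Δx_{t+1}−Δx̄) = -152.2346
Denominator Σ(Δx_t−Δx̄)² = 406.8889
r_1(Δx) = -152.2346 / 406.8889 = -0.374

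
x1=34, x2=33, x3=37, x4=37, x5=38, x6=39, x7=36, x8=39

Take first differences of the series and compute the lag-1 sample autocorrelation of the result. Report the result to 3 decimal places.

-0.528

First differences Δx: -1, 4, 0, 1, 1, -3, 3
Mean of differences = 0.7143
Numerator Σ(Δx_t−Δx̄)(Δx_{t+1}−Δx̄) = -17.6531
Denominator Σ(Δx_t−Δx̄)² = 33.4286
r_1(Δx) = -17.6531 / 33.4286 = -0.528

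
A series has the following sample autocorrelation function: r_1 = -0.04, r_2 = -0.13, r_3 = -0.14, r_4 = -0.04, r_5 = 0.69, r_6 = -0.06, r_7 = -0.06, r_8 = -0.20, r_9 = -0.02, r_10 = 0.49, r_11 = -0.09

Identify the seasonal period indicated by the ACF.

The largest autocorrelation is r_5 = 0.69, with a weaker echo at lag 10 (0.49); the remaining lags stay at or below -0.02.
The dominant spike at lag 5 indicates a seasonal period of 5.

5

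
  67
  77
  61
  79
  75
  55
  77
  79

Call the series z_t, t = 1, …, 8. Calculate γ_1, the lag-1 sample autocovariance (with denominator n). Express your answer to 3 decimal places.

Mean z̄ = (67 + 77 + 61 + 79 + 75 + 55 + 77 + 79)/8 = 71.2500
Deviations: -4.2500, 5.7500, -10.2500, 7.7500, 3.7500, -16.2500, 5.7500, 7.7500
Σ_{t=1}^{7}(z_t−z̄)(z_{t+1}−z̄) = -243.5625
γ_1 = -243.5625 / 8 = -30.445

-30.445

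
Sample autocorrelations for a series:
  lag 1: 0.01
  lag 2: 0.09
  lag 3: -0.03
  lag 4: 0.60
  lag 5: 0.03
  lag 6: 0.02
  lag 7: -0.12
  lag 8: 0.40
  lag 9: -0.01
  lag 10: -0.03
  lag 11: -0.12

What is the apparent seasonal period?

The largest autocorrelation is r_4 = 0.60, with a weaker echo at lag 8 (0.40); the remaining lags stay at or below 0.09.
The dominant spike at lag 4 indicates a seasonal period of 4.

4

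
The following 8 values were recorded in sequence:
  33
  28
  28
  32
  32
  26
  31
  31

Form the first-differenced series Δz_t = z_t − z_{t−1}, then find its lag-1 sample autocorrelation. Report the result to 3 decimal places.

First differences Δz: -5, 0, 4, 0, -6, 5, 0
Mean of differences = -0.2857
Numerator Σ(Δz_t−Δz̄)(Δz_{t+1}−Δz̄) = -29.2245
Denominator Σ(Δz_t−Δz̄)² = 101.4286
r_1(Δz) = -29.2245 / 101.4286 = -0.288

-0.288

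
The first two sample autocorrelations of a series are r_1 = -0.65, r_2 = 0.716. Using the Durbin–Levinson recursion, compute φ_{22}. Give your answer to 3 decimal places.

0.508

φ_{22} = (r_2 − r_1²) / (1 − r_1²)
r_1² = (-0.65)² = 0.4225
Numerator = 0.716 − 0.4225 = 0.2935; denominator = 1 − 0.4225 = 0.5775
φ_{22} = 0.2935 / 0.5775 = 0.508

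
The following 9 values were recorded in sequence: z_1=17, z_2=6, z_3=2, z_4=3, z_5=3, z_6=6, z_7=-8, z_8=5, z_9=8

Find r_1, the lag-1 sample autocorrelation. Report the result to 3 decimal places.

-0.006

Mean z̄ = (17 + 6 + 2 + 3 + 3 + 6 − 8 + 5 + 8)/9 = 4.6667
Numerator Σ_{t=1}^{8}(z_t−z̄)(z_{t+1}−z̄) = -2.1111
Denominator Σ(z_t−z̄)² = 340.0000
r_1 = -2.1111 / 340.0000 = -0.006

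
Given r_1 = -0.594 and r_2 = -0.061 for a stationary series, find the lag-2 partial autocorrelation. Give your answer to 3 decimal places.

φ_{22} = (r_2 − r_1²) / (1 − r_1²)
r_1² = (-0.594)² = 0.352836
Numerator = -0.061 − 0.3528 = -0.4138; denominator = 1 − 0.3528 = 0.6472
φ_{22} = -0.4138 / 0.6472 = -0.639

-0.639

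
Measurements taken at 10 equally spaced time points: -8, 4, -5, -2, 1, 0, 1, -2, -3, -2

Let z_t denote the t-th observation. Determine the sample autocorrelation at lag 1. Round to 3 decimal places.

-0.451

Mean z̄ = (-8 + 4 − 5 − 2 + 1 + 0 + 1 − 2 − 3 − 2)/10 = -1.6000
Numerator Σ_{t=1}^{9}(z_t−z̄)(z_{t+1}−z̄) = -46.1600
Denominator Σ(z_t−z̄)² = 102.4000
r_1 = -46.1600 / 102.4000 = -0.451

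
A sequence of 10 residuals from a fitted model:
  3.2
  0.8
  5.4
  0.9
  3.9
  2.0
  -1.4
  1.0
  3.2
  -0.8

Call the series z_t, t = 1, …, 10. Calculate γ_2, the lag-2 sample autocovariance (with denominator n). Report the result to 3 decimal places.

0.402

Mean z̄ = (3.2 + 0.8 + 5.4 + 0.9 + 3.9 + 2.0 − 1.4 + 1.0 + 3.2 − 0.8)/10 = 1.8200
Σ_{t=1}^{8}(z_t−z̄)(z_{t+2}−z̄) = 4.0192
γ_2 = 4.0192 / 10 = 0.402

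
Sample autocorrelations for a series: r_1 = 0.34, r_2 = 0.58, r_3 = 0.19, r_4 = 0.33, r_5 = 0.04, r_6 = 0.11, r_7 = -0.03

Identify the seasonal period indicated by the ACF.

2

The largest autocorrelation is r_2 = 0.58; the remaining lags stay at or below 0.34.
The dominant spike at lag 2 indicates a seasonal period of 2.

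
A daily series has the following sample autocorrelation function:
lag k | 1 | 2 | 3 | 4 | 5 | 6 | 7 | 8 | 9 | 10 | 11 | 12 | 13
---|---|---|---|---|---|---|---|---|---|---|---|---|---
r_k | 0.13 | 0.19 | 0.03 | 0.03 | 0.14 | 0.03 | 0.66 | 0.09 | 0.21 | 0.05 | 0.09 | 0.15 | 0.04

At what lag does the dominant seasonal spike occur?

The largest autocorrelation is r_7 = 0.66; the remaining lags stay at or below 0.21.
The dominant spike at lag 7 indicates a seasonal period of 7.

7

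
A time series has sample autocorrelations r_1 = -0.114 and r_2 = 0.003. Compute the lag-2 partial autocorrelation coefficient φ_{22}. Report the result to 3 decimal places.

-0.010

φ_{22} = (r_2 − r_1²) / (1 − r_1²)
r_1² = (-0.114)² = 0.012996
Numerator = 0.003 − 0.0130 = -0.0100; denominator = 1 − 0.0130 = 0.9870
φ_{22} = -0.0100 / 0.9870 = -0.010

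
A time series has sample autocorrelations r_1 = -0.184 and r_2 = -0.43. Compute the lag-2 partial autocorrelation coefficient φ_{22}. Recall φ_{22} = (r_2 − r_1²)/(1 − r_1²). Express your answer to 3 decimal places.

-0.480

φ_{22} = (r_2 − r_1²) / (1 − r_1²)
r_1² = (-0.184)² = 0.033856
Numerator = -0.43 − 0.0339 = -0.4639; denominator = 1 − 0.0339 = 0.9661
φ_{22} = -0.4639 / 0.9661 = -0.480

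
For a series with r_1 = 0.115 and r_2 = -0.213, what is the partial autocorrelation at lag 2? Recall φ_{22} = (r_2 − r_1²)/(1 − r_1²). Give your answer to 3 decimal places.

φ_{22} = (r_2 − r_1²) / (1 − r_1²)
r_1² = (0.115)² = 0.013225
Numerator = -0.213 − 0.0132 = -0.2262; denominator = 1 − 0.0132 = 0.9868
φ_{22} = -0.2262 / 0.9868 = -0.229

-0.229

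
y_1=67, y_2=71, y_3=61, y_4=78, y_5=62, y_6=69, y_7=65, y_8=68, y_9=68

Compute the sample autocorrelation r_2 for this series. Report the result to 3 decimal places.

0.515

Mean ȳ = (67 + 71 + 61 + 78 + 62 + 69 + 65 + 68 + 68)/9 = 67.6667
Numerator Σ_{t=1}^{7}(y_t−ȳ)(y_{t+2}−ȳ) = 105.1111
Denominator Σ(y_t−ȳ)² = 204.0000
r_2 = 105.1111 / 204.0000 = 0.515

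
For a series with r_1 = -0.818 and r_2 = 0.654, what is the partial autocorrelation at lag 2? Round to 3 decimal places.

-0.046

φ_{22} = (r_2 − r_1²) / (1 − r_1²)
r_1² = (-0.818)² = 0.669124
Numerator = 0.654 − 0.6691 = -0.0151; denominator = 1 − 0.6691 = 0.3309
φ_{22} = -0.0151 / 0.3309 = -0.046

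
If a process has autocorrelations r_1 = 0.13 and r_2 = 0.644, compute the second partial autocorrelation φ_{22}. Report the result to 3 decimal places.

φ_{22} = (r_2 − r_1²) / (1 − r_1²)
r_1² = (0.13)² = 0.0169
Numerator = 0.644 − 0.0169 = 0.6271; denominator = 1 − 0.0169 = 0.9831
φ_{22} = 0.6271 / 0.9831 = 0.638

0.638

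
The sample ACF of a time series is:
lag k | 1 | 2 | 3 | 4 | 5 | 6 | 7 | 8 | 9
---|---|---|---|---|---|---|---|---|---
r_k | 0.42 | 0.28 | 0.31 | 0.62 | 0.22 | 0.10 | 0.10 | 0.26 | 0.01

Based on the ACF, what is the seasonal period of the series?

4

The largest autocorrelation is r_4 = 0.62; the remaining lags stay at or below 0.42. The elevated value at lag 1 (0.42), dropping to 0.28 at lag 2, reflects decaying short-term dependence rather than seasonality.
The dominant spike at lag 4 indicates a seasonal period of 4.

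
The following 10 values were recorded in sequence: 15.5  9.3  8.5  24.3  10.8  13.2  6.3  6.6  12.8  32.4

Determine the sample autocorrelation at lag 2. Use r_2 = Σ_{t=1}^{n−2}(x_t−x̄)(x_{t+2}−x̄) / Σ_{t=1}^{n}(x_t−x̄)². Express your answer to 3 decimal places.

-0.230

Mean x̄ = (15.5 + 9.3 + 8.5 + 24.3 + 10.8 + 13.2 + 6.3 + 6.6 + 12.8 + 32.4)/10 = 13.9700
Numerator Σ_{t=1}^{8}(x_t−x̄)(x_{t+2}−x̄) = -144.0908
Denominator Σ(x_t−x̄)² = 625.6010
r_2 = -144.0908 / 625.6010 = -0.230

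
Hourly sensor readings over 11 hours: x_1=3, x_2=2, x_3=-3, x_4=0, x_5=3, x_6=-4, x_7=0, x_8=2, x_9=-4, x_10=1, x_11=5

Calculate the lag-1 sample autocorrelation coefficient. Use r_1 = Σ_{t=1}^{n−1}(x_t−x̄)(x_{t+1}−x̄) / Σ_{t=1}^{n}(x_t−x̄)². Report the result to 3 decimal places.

-0.197

Mean x̄ = (3 + 2 − 3 + 0 + 3 − 4 + 0 + 2 − 4 + 1 + 5)/11 = 0.4545
Numerator Σ_{t=1}^{10}(x_t−x̄)(x_{t+1}−x̄) = -17.8430
Denominator Σ(x_t−x̄)² = 90.7273
r_1 = -17.8430 / 90.7273 = -0.197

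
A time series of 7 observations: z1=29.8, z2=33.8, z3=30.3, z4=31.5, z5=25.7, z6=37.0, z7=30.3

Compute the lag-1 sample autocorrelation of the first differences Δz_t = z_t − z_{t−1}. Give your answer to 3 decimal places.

-0.707

First differences Δz: 4.0, -3.5, 1.2, -5.8, 11.3, -6.7
Mean of differences = 0.0833
Numerator Σ(Δz_t−Δz̄)(Δz_{t+1}−Δz̄) = -166.6836
Denominator Σ(Δz_t−Δz̄)² = 235.8683
r_1(Δz) = -166.6836 / 235.8683 = -0.707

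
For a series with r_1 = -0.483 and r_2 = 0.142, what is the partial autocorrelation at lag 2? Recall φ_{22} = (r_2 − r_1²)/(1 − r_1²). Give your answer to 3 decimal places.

φ_{22} = (r_2 − r_1²) / (1 − r_1²)
r_1² = (-0.483)² = 0.233289
Numerator = 0.142 − 0.2333 = -0.0913; denominator = 1 − 0.2333 = 0.7667
φ_{22} = -0.0913 / 0.7667 = -0.119

-0.119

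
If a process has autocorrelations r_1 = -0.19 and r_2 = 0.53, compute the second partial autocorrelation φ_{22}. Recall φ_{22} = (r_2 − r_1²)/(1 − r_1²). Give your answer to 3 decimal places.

0.512

φ_{22} = (r_2 − r_1²) / (1 − r_1²)
r_1² = (-0.19)² = 0.0361
Numerator = 0.53 − 0.0361 = 0.4939; denominator = 1 − 0.0361 = 0.9639
φ_{22} = 0.4939 / 0.9639 = 0.512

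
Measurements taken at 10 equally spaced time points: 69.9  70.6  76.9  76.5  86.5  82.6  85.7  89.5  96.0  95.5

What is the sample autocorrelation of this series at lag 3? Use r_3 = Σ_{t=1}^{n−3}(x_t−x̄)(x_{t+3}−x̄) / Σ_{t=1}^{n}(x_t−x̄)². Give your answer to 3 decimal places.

Mean x̄ = (69.9 + 70.6 + 76.9 + 76.5 + 86.5 + 82.6 + 85.7 + 89.5 + 96.0 + 95.5)/10 = 82.9700
Numerator Σ_{t=1}^{7}(x_t−x̄)(x_{t+3}−x̄) = 77.9163
Denominator Σ(x_t−x̄)² = 792.0210
r_3 = 77.9163 / 792.0210 = 0.098

0.098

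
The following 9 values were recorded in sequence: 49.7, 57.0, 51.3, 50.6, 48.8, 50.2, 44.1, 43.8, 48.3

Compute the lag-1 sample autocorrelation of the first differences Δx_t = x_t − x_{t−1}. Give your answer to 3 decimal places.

-0.331

First differences Δx: 7.3, -5.7, -0.7, -1.8, 1.4, -6.1, -0.3, 4.5
Mean of differences = -0.1750
Numerator Σ(Δx_t−Δx̄)(Δx_{t+1}−Δx̄) = -49.2806
Denominator Σ(Δx_t−Δx̄)² = 148.7750
r_1(Δx) = -49.2806 / 148.7750 = -0.331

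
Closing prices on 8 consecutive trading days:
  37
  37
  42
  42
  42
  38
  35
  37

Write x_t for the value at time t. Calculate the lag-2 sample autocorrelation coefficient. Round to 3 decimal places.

-0.255

Mean x̄ = (37 + 37 + 42 + 42 + 42 + 38 + 35 + 37)/8 = 38.7500
Deviations from mean: -1.7500, -1.7500, 3.2500, 3.2500, 3.2500, -0.7500, -3.7500, -1.7500
Σ(x_t−x̄)(x_{t+2}−x̄) = (-5.6875) + (-5.6875) + (10.5625) + (-2.4375) + (-12.1875) + (1.3125) = -14.1250
Denominator Σ(x_t−x̄)² = 55.5000
r_2 = -14.1250 / 55.5000 = -0.255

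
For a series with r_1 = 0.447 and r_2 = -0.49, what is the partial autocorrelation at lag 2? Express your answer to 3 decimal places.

-0.862

φ_{22} = (r_2 − r_1²) / (1 − r_1²)
r_1² = (0.447)² = 0.199809
Numerator = -0.49 − 0.1998 = -0.6898; denominator = 1 − 0.1998 = 0.8002
φ_{22} = -0.6898 / 0.8002 = -0.862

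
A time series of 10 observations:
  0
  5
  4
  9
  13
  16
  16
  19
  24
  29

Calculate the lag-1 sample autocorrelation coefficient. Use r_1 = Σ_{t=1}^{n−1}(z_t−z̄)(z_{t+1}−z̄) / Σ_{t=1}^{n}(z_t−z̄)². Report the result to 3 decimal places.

0.632

Mean z̄ = (0 + 5 + 4 + 9 + 13 + 16 + 16 + 19 + 24 + 29)/10 = 13.5000
Numerator Σ_{t=1}^{9}(z_t−z̄)(z_{t+1}−z̄) = 479.7500
Denominator Σ(z_t−z̄)² = 758.5000
r_1 = 479.7500 / 758.5000 = 0.632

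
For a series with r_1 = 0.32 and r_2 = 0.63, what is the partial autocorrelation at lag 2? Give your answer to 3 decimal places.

φ_{22} = (r_2 − r_1²) / (1 − r_1²)
r_1² = (0.32)² = 0.1024
Numerator = 0.63 − 0.1024 = 0.5276; denominator = 1 − 0.1024 = 0.8976
φ_{22} = 0.5276 / 0.8976 = 0.588

0.588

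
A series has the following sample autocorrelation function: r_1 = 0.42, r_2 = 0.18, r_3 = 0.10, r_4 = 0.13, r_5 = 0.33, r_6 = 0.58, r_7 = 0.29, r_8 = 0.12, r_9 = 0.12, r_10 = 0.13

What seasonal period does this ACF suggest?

6

The largest autocorrelation is r_6 = 0.58; the remaining lags stay at or below 0.42. The elevated value at lag 1 (0.42), dropping to 0.18 at lag 2, reflects decaying short-term dependence rather than seasonality.
The dominant spike at lag 6 indicates a seasonal period of 6.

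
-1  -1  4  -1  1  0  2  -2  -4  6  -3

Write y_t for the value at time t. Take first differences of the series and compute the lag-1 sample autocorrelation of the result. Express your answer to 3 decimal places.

-0.569

First differences Δy: 0, 5, -5, 2, -1, 2, -4, -2, 10, -9
Mean of differences = -0.2000
Numerator Σ(Δy_t−Δȳ)(Δy_{t+1}−Δȳ) = -147.6400
Denominator Σ(Δy_t−Δȳ)² = 259.6000
r_1(Δy) = -147.6400 / 259.6000 = -0.569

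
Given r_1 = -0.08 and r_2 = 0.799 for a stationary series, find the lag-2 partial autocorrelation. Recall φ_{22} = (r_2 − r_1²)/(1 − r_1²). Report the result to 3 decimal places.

φ_{22} = (r_2 − r_1²) / (1 − r_1²)
r_1² = (-0.08)² = 0.0064
Numerator = 0.799 − 0.0064 = 0.7926; denominator = 1 − 0.0064 = 0.9936
φ_{22} = 0.7926 / 0.9936 = 0.798

0.798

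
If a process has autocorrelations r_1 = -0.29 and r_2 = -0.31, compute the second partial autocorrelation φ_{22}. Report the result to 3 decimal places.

-0.430

φ_{22} = (r_2 − r_1²) / (1 − r_1²)
r_1² = (-0.29)² = 0.0841
Numerator = -0.31 − 0.0841 = -0.3941; denominator = 1 − 0.0841 = 0.9159
φ_{22} = -0.3941 / 0.9159 = -0.430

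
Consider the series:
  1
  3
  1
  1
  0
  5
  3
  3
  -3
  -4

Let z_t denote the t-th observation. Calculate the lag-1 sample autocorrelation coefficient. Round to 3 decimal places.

Mean z̄ = (1 + 3 + 1 + 1 + 0 + 5 + 3 + 3 − 3 − 4)/10 = 1.0000
Numerator Σ_{t=1}^{9}(z_t−z̄)(z_{t+1}−z̄) = 20.0000
Denominator Σ(z_t−z̄)² = 70.0000
r_1 = 20.0000 / 70.0000 = 0.286

0.286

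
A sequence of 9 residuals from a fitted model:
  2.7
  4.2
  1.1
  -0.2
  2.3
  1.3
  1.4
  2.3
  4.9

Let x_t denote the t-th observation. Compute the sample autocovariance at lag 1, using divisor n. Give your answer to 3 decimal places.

Mean x̄ = (2.7 + 4.2 + 1.1 − 0.2 + 2.3 + 1.3 + 1.4 + 2.3 + 4.9)/9 = 2.2222
Σ_{t=1}^{8}(x_t−x̄)(x_{t+1}−x̄) = 2.0862
γ_1 = 2.0862 / 9 = 0.232

0.232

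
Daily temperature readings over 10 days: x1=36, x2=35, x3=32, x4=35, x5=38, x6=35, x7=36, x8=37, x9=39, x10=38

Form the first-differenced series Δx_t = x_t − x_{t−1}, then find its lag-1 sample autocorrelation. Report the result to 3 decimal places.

First differences Δx: -1, -3, 3, 3, -3, 1, 1, 2, -1
Mean of differences = 0.2222
Numerator Σ(Δx_t−Δx̄)(Δx_{t+1}−Δx̄) = -8.9383
Denominator Σ(Δx_t−Δx̄)² = 43.5556
r_1(Δx) = -8.9383 / 43.5556 = -0.205

-0.205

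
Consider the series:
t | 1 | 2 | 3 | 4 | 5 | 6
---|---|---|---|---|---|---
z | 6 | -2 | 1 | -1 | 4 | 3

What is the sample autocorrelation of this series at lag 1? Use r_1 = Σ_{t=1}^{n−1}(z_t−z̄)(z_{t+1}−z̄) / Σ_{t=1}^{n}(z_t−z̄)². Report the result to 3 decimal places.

Mean z̄ = (6 − 2 + 1 − 1 + 4 + 3)/6 = 1.8333
Deviations from mean: 4.1667, -3.8333, -0.8333, -2.8333, 2.1667, 1.1667
Numerator Σ_{t=1}^{5}(z_t−z̄)(z_{t+1}−z̄) = -14.0278
Denominator Σ(z_t−z̄)² = 46.8333
r_1 = -14.0278 / 46.8333 = -0.300

-0.300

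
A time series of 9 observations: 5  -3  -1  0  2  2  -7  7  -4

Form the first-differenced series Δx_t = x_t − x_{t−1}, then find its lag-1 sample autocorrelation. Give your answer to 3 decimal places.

-0.612

First differences Δx: -8, 2, 1, 2, 0, -9, 14, -11
Mean of differences = -1.1250
Numerator Σ(Δx_t−Δx̄)(Δx_{t+1}−Δx̄) = -282.0156
Denominator Σ(Δx_t−Δx̄)² = 460.8750
r_1(Δx) = -282.0156 / 460.8750 = -0.612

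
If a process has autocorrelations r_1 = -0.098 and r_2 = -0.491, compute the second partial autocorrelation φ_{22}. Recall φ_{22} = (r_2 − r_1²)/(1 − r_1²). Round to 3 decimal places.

-0.505

φ_{22} = (r_2 − r_1²) / (1 − r_1²)
r_1² = (-0.098)² = 0.009604
Numerator = -0.491 − 0.0096 = -0.5006; denominator = 1 − 0.0096 = 0.9904
φ_{22} = -0.5006 / 0.9904 = -0.505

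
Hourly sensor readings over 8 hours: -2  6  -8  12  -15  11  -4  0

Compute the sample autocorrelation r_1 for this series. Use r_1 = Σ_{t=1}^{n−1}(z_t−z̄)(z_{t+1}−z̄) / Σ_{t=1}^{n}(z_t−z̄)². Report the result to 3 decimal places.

Mean z̄ = (-2 + 6 − 8 + 12 − 15 + 11 − 4 + 0)/8 = 0.0000
Deviations from mean: -2.0000, 6.0000, -8.0000, 12.0000, -15.0000, 11.0000, -4.0000, 0.0000
Numerator Σ_{t=1}^{7}(z_t−z̄)(z_{t+1}−z̄) = -545.0000
Denominator Σ(z_t−z̄)² = 610.0000
r_1 = -545.0000 / 610.0000 = -0.893

-0.893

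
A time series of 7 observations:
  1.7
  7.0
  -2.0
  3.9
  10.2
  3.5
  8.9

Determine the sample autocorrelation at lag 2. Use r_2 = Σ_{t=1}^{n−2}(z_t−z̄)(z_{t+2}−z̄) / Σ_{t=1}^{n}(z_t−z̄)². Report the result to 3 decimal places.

Mean z̄ = (1.7 + 7.0 − 2.0 + 3.9 + 10.2 + 3.5 + 8.9)/7 = 4.7429
Deviations from mean: -3.0429, 2.2571, -6.7429, -0.8429, 5.4571, -1.2429, 4.1571
Σ(z_t−z̄)(z_{t+2}−z̄) = (20.5176) + (-1.9024) + (-36.7967) + (1.0476) + (22.6861) = 5.5520
Denominator Σ(z_t−z̄)² = 109.1371
r_2 = 5.5520 / 109.1371 = 0.051

0.051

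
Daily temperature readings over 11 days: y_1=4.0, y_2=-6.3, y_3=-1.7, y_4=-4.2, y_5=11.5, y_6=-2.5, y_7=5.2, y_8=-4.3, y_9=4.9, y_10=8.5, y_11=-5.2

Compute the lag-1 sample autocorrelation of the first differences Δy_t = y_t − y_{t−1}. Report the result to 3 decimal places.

-0.588

First differences Δy: -10.3, 4.6, -2.5, 15.7, -14.0, 7.7, -9.5, 9.2, 3.6, -13.7
Mean of differences = -0.9200
Numerator Σ(Δy_t−Δȳ)(Δy_{t+1}−Δȳ) = -589.7104
Denominator Σ(Δy_t−Δȳ)² = 1002.3560
r_1(Δy) = -589.7104 / 1002.3560 = -0.588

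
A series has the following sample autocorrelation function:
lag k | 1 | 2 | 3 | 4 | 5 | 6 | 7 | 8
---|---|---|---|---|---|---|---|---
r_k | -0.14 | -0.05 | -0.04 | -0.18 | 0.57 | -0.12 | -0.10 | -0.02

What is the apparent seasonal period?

The largest autocorrelation is r_5 = 0.57; the remaining lags stay at or below -0.02.
The dominant spike at lag 5 indicates a seasonal period of 5.

5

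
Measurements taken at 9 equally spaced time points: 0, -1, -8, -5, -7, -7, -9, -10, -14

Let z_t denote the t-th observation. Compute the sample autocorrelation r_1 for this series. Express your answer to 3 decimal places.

0.399

Mean z̄ = (0 − 1 − 8 − 5 − 7 − 7 − 9 − 10 − 14)/9 = -6.7778
Numerator Σ_{t=1}^{8}(z_t−z̄)(z_{t+1}−z̄) = 60.5062
Denominator Σ(z_t−z̄)² = 151.5556
r_1 = 60.5062 / 151.5556 = 0.399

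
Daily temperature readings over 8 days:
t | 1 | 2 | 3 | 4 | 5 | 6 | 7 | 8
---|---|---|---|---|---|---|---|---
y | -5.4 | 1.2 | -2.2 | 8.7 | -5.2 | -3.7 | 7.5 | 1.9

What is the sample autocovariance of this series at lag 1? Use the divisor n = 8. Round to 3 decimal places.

Mean ȳ = (-5.4 + 1.2 − 2.2 + 8.7 − 5.2 − 3.7 + 7.5 + 1.9)/8 = 0.3500
Σ_{t=1}^{7}(y_t−ȳ)(y_{t+1}−ȳ) = -70.0875
γ_1 = -70.0875 / 8 = -8.761

-8.761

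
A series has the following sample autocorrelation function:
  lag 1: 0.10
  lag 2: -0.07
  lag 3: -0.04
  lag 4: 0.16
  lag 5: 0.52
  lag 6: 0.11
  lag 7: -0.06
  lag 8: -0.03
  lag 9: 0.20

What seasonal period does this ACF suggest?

The largest autocorrelation is r_5 = 0.52; the remaining lags stay at or below 0.20.
The dominant spike at lag 5 indicates a seasonal period of 5.

5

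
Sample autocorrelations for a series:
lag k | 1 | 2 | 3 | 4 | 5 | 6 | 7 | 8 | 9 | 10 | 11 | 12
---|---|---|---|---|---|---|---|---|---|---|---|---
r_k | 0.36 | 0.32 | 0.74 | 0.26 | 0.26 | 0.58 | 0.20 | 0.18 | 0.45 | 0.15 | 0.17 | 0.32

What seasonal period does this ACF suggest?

The largest autocorrelation is r_3 = 0.74, with weaker echoes at lags 6 (0.58) and 9 (0.45); the remaining lags stay at or below 0.36. The elevated value at lag 1 (0.36), dropping to 0.32 at lag 2, reflects decaying short-term dependence rather than seasonality.
The dominant spike at lag 3 indicates a seasonal period of 3.

3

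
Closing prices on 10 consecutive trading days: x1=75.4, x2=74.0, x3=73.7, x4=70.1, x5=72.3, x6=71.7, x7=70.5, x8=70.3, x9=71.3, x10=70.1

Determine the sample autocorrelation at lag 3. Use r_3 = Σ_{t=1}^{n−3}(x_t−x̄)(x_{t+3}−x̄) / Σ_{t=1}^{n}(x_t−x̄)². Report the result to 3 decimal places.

Mean x̄ = (75.4 + 74.0 + 73.7 + 70.1 + 72.3 + 71.7 + 70.5 + 70.3 + 71.3 + 70.1)/10 = 71.9400
Σ(x_t−x̄)(x_{t+3}−x̄) = (-6.3664) + (0.7416) + (-0.4224) + (2.6496) + (-0.5904) + (0.1536) + (2.6496) = -1.1848
Denominator Σ(x_t−x̄)² = 31.4440
r_3 = -1.1848 / 31.4440 = -0.038

-0.038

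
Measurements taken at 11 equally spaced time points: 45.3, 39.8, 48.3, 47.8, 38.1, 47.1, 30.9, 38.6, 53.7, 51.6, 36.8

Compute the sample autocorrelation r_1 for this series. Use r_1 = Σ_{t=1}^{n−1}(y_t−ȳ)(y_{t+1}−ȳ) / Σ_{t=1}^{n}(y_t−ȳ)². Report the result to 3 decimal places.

-0.103

Mean ȳ = (45.3 + 39.8 + 48.3 + 47.8 + 38.1 + 47.1 + 30.9 + 38.6 + 53.7 + 51.6 + 36.8)/11 = 43.4545
Numerator Σ_{t=1}^{10}(y_t−ȳ)(y_{t+1}−ȳ) = -51.4921
Denominator Σ(y_t−ȳ)² = 497.8673
r_1 = -51.4921 / 497.8673 = -0.103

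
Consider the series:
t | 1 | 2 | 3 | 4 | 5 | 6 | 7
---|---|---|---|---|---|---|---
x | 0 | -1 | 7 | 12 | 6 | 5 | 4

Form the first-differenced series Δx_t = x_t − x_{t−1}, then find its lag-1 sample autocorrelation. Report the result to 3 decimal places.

0.036

First differences Δx: -1, 8, 5, -6, -1, -1
Mean of differences = 0.6667
Numerator Σ(Δx_t−Δx̄)(Δx_{t+1}−Δx̄) = 4.5556
Denominator Σ(Δx_t−Δx̄)² = 125.3333
r_1(Δx) = 4.5556 / 125.3333 = 0.036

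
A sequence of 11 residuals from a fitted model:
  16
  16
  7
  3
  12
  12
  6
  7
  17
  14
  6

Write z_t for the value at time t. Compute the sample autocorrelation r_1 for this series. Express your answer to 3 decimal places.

Mean z̄ = (16 + 16 + 7 + 3 + 12 + 12 + 6 + 7 + 17 + 14 + 6)/11 = 10.5455
Numerator Σ_{t=1}^{10}(z_t−z̄)(z_{t+1}−z̄) = 21.5207
Denominator Σ(z_t−z̄)² = 240.7273
r_1 = 21.5207 / 240.7273 = 0.089

0.089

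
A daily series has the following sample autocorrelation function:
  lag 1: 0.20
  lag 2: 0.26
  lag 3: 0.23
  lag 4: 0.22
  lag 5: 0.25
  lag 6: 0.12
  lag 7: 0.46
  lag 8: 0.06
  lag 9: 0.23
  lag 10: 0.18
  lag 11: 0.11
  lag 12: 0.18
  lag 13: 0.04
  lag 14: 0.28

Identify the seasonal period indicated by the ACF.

7

The largest autocorrelation is r_7 = 0.46, with a weaker echo at lag 14 (0.28); the remaining lags stay at or below 0.26.
The dominant spike at lag 7 indicates a seasonal period of 7.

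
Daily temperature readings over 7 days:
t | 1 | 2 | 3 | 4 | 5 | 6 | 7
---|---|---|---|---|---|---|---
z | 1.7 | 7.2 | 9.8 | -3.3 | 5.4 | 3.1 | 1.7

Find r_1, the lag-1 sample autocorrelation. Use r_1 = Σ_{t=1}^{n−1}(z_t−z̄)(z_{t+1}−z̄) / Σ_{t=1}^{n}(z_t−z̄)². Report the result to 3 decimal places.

-0.364

Mean z̄ = (1.7 + 7.2 + 9.8 − 3.3 + 5.4 + 3.1 + 1.7)/7 = 3.6571
Deviations from mean: -1.9571, 3.5429, 6.1429, -6.9571, 1.7429, -0.5571, -1.9571
Σ(z_t−z̄)(z_{t+1}−z̄) = (-6.9339) + (21.7633) + (-42.7367) + (-12.1253) + (-0.9710) + (1.0904) = -39.9133
Denominator Σ(z_t−z̄)² = 109.6971
r_1 = -39.9133 / 109.6971 = -0.364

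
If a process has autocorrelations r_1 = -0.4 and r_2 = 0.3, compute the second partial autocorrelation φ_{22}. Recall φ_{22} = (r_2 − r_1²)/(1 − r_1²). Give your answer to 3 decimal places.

φ_{22} = (r_2 − r_1²) / (1 − r_1²)
r_1² = (-0.4)² = 0.16
Numerator = 0.3 − 0.1600 = 0.1400; denominator = 1 − 0.1600 = 0.8400
φ_{22} = 0.1400 / 0.8400 = 0.167

0.167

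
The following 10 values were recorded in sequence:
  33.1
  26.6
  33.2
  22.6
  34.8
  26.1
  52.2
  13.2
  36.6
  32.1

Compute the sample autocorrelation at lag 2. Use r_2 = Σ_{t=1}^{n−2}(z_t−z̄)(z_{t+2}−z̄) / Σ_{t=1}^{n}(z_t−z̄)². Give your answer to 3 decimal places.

0.383

Mean z̄ = (33.1 + 26.6 + 33.2 + 22.6 + 34.8 + 26.1 + 52.2 + 13.2 + 36.6 + 32.1)/10 = 31.0500
Numerator Σ_{t=1}^{8}(z_t−z̄)(z_{t+2}−z̄) = 358.2100
Denominator Σ(z_t−z̄)² = 936.4450
r_2 = 358.2100 / 936.4450 = 0.383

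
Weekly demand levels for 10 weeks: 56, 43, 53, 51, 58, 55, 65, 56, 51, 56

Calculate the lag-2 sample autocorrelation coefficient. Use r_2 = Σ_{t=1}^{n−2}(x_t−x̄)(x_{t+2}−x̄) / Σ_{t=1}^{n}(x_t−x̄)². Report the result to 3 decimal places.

Mean x̄ = (56 + 43 + 53 + 51 + 58 + 55 + 65 + 56 + 51 + 56)/10 = 54.4000
Numerator Σ_{t=1}^{8}(x_t−x̄)(x_{t+2}−x̄) = 35.0800
Denominator Σ(x_t−x̄)² = 288.4000
r_2 = 35.0800 / 288.4000 = 0.122

0.122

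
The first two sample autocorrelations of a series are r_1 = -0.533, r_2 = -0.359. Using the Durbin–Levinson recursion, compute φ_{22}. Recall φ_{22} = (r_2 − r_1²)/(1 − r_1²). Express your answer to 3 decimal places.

-0.898

φ_{22} = (r_2 − r_1²) / (1 − r_1²)
r_1² = (-0.533)² = 0.284089
Numerator = -0.359 − 0.2841 = -0.6431; denominator = 1 − 0.2841 = 0.7159
φ_{22} = -0.6431 / 0.7159 = -0.898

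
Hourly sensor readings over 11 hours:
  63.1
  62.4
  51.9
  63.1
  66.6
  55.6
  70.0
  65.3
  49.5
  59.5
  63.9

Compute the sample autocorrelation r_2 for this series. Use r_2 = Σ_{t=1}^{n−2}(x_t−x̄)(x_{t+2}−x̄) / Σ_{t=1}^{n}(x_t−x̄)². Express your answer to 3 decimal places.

-0.491

Mean x̄ = (63.1 + 62.4 + 51.9 + 63.1 + 66.6 + 55.6 + 70.0 + 65.3 + 49.5 + 59.5 + 63.9)/11 = 60.9909
Numerator Σ_{t=1}^{9}(x_t−x̄)(x_{t+2}−x̄) = -194.6356
Denominator Σ(x_t−x̄)² = 396.5091
r_2 = -194.6356 / 396.5091 = -0.491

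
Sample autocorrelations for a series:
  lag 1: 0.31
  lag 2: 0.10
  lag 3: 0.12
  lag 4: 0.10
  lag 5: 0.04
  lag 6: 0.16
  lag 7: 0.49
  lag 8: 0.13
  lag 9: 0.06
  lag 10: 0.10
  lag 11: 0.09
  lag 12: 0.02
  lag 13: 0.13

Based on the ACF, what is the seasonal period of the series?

The largest autocorrelation is r_7 = 0.49; the remaining lags stay at or below 0.31. The elevated value at lag 1 (0.31), dropping to 0.10 at lag 2, reflects decaying short-term dependence rather than seasonality.
The dominant spike at lag 7 indicates a seasonal period of 7.

7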